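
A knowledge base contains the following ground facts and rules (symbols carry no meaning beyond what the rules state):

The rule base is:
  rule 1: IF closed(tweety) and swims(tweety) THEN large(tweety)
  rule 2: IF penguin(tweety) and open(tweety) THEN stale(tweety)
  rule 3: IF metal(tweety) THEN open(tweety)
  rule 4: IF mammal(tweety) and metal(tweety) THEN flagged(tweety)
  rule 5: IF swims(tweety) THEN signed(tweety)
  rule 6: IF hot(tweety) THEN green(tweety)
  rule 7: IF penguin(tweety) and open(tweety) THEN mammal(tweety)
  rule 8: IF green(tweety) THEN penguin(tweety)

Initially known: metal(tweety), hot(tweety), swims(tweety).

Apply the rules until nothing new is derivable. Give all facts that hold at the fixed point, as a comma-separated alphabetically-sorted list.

[1] rule 3 [IF metal(tweety) THEN open(tweety)]; rule 5 [IF swims(tweety) THEN signed(tweety)]; rule 6 [IF hot(tweety) THEN green(tweety)]. ⇒ new: open(tweety), signed(tweety), green(tweety).
[2] rule 8 [IF green(tweety) THEN penguin(tweety)]. ⇒ new: penguin(tweety).
[3] rule 2 [IF penguin(tweety) and open(tweety) THEN stale(tweety)]; rule 7 [IF penguin(tweety) and open(tweety) THEN mammal(tweety)]. ⇒ new: stale(tweety), mammal(tweety).
[4] rule 4 [IF mammal(tweety) and metal(tweety) THEN flagged(tweety)]. ⇒ new: flagged(tweety).

flagged(tweety), green(tweety), hot(tweety), mammal(tweety), metal(tweety), open(tweety), penguin(tweety), signed(tweety), stale(tweety), swims(tweety)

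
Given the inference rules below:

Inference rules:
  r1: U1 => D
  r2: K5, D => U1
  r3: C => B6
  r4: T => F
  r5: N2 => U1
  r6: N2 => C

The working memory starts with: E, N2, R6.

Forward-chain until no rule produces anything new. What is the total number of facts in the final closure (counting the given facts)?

7

Round 1 — r5, r6, derive U1, C.
Round 2 — r1, r3, derive D, B6.
Closure: {B6, C, D, E, N2, R6, U1} — 7 facts.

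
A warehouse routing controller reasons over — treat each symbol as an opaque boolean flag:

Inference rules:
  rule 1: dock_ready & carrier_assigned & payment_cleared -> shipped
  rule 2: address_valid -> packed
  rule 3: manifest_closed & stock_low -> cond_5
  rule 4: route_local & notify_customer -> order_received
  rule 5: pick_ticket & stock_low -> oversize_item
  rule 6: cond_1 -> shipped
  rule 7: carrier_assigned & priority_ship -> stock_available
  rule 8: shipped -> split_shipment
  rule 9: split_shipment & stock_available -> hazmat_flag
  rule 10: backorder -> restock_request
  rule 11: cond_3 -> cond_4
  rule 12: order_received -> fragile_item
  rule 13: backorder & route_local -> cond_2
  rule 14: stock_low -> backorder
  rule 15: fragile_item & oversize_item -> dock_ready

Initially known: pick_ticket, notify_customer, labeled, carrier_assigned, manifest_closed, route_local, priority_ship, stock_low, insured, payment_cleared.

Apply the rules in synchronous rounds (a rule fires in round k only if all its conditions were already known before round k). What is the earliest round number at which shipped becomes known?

Round 1 fires rule 3, rule 4, rule 5, rule 7, rule 14, giving cond_5, order_received, oversize_item, stock_available, backorder.
Round 2 fires rule 10, rule 12, rule 13, giving restock_request, fragile_item, cond_2.
Round 3 fires rule 15, giving dock_ready.
Round 4 fires rule 1, giving shipped.
shipped first appears in round 4.

4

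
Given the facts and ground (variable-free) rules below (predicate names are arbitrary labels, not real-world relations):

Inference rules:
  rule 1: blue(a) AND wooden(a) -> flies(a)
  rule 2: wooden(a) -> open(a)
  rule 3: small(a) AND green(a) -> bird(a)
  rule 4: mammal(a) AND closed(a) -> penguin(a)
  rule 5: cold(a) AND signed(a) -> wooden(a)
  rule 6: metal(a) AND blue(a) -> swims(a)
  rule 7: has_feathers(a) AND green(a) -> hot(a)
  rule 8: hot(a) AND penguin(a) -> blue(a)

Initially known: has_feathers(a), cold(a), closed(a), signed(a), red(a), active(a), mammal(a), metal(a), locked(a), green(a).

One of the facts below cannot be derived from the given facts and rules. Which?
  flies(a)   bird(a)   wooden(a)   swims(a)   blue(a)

bird(a)

Round 1: rule 4 [mammal(a) AND closed(a) -> penguin(a)]; rule 5 [cold(a) AND signed(a) -> wooden(a)]; rule 7 [has_feathers(a) AND green(a) -> hot(a)]. Adds penguin(a), wooden(a), hot(a).
Round 2: rule 2 [wooden(a) -> open(a)]; rule 8 [hot(a) AND penguin(a) -> blue(a)]. Adds open(a), blue(a).
Round 3: rule 1 [blue(a) AND wooden(a) -> flies(a)]; rule 6 [metal(a) AND blue(a) -> swims(a)]. Adds flies(a), swims(a).
Derived: blue(a) (round 2), swims(a) (round 3), wooden(a) (round 1), flies(a) (round 3). bird(a) never appears in any round.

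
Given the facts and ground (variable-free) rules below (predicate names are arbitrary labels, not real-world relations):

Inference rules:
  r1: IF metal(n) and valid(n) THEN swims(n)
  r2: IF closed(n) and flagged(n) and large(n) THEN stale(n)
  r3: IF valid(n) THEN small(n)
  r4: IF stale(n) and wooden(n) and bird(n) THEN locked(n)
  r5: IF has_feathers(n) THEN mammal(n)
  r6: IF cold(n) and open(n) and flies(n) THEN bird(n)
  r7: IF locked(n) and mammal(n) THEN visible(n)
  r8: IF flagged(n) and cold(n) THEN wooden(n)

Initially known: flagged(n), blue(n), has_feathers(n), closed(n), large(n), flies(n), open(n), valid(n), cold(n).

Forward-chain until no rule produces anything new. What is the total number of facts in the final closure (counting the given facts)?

16

Round 1: r2 [IF closed(n) and flagged(n) and large(n) THEN stale(n)]; r3 [IF valid(n) THEN small(n)]; r5 [IF has_feathers(n) THEN mammal(n)]; r6 [IF cold(n) and open(n) and flies(n) THEN bird(n)]; r8 [IF flagged(n) and cold(n) THEN wooden(n)]. Adds stale(n), small(n), mammal(n), bird(n), wooden(n).
Round 2: r4 [IF stale(n) and wooden(n) and bird(n) THEN locked(n)]. Adds locked(n).
Round 3: r7 [IF locked(n) and mammal(n) THEN visible(n)]. Adds visible(n).
Closure: {bird(n), blue(n), closed(n), cold(n), flagged(n), flies(n), has_feathers(n), large(n), locked(n), mammal(n), open(n), small(n), stale(n), valid(n), visible(n), wooden(n)} — 16 facts.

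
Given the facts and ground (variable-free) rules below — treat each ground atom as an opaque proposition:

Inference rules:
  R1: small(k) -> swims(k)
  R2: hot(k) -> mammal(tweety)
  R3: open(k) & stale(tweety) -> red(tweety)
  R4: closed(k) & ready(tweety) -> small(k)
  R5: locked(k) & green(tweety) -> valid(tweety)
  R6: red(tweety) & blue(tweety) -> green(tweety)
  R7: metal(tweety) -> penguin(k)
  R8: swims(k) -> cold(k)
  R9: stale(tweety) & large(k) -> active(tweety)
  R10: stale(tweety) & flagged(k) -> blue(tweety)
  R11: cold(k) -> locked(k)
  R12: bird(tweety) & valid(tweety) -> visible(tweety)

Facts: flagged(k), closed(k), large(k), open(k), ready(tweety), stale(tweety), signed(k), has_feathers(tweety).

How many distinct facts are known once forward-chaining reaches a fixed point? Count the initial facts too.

Round 1: R3 [open(k) & stale(tweety) -> red(tweety)]; R4 [closed(k) & ready(tweety) -> small(k)]; R9 [stale(tweety) & large(k) -> active(tweety)]; R10 [stale(tweety) & flagged(k) -> blue(tweety)]. New: red(tweety), small(k), active(tweety), blue(tweety).
Round 2: R1 [small(k) -> swims(k)]; R6 [red(tweety) & blue(tweety) -> green(tweety)]. New: swims(k), green(tweety).
Round 3: R8 [swims(k) -> cold(k)]. New: cold(k).
Round 4: R11 [cold(k) -> locked(k)]. New: locked(k).
Round 5: R5 [locked(k) & green(tweety) -> valid(tweety)]. New: valid(tweety).
Closure: {active(tweety), blue(tweety), closed(k), cold(k), flagged(k), green(tweety), has_feathers(tweety), large(k), locked(k), open(k), ready(tweety), red(tweety), signed(k), small(k), stale(tweety), swims(k), valid(tweety)} — 17 facts.

17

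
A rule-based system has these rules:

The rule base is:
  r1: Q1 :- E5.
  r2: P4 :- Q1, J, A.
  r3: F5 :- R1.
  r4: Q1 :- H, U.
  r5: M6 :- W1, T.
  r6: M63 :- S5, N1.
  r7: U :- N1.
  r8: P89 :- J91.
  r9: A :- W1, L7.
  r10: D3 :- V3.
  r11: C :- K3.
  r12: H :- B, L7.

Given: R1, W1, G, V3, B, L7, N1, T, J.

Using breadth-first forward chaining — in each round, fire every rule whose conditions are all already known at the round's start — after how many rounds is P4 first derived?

3

Round 1: r3 [F5 :- R1.]; r5 [M6 :- W1, T.]; r7 [U :- N1.]; r9 [A :- W1, L7.]; r10 [D3 :- V3.]; r12 [H :- B, L7.]. Adds F5, M6, U, A, D3, H.
Round 2: r4 [Q1 :- H, U.]. Adds Q1.
Round 3: r2 [P4 :- Q1, J, A.]. Adds P4.
P4 first appears in round 3.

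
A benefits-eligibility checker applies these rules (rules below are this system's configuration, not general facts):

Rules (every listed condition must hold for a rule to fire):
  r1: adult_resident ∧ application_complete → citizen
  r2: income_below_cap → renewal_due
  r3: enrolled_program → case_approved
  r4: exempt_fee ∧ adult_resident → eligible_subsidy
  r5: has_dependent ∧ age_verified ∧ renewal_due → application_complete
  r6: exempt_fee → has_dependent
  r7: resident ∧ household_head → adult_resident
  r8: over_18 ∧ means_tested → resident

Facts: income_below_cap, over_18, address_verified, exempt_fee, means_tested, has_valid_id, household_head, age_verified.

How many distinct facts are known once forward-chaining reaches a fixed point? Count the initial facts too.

[1] r2 [income_below_cap → renewal_due]; r6 [exempt_fee → has_dependent]; r8 [over_18 ∧ means_tested → resident]. ⇒ new: renewal_due, has_dependent, resident.
[2] r5 [has_dependent ∧ age_verified ∧ renewal_due → application_complete]; r7 [resident ∧ household_head → adult_resident]. ⇒ new: application_complete, adult_resident.
[3] r1 [adult_resident ∧ application_complete → citizen]; r4 [exempt_fee ∧ adult_resident → eligible_subsidy]. ⇒ new: citizen, eligible_subsidy.
Closure: {address_verified, adult_resident, age_verified, application_complete, citizen, eligible_subsidy, exempt_fee, has_dependent, has_valid_id, household_head, income_below_cap, means_tested, over_18, renewal_due, resident} — 15 facts.

15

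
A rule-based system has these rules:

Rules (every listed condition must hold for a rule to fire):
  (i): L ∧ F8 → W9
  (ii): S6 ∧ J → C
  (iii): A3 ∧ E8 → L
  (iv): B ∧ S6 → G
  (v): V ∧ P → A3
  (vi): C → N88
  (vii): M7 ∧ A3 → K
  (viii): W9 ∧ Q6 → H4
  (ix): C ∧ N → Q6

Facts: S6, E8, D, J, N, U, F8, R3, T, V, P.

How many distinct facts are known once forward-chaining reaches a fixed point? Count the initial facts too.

[1] (ii) [S6 ∧ J → C]; (v) [V ∧ P → A3]. ⇒ new: C, A3.
[2] (iii) [A3 ∧ E8 → L]; (vi) [C → N88]; (ix) [C ∧ N → Q6]. ⇒ new: L, N88, Q6.
[3] (i) [L ∧ F8 → W9]. ⇒ new: W9.
[4] (viii) [W9 ∧ Q6 → H4]. ⇒ new: H4.
Closure: {A3, C, D, E8, F8, H4, J, L, N, N88, P, Q6, R3, S6, T, U, V, W9} — 18 facts.

18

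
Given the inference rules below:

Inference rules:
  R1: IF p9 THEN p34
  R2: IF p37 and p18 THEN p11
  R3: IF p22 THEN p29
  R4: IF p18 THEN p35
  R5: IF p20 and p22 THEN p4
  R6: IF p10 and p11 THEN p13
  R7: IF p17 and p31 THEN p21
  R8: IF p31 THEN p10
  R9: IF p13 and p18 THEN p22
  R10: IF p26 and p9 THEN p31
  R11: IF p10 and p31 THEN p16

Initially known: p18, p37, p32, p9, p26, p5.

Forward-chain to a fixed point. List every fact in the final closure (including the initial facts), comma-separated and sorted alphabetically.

p10, p11, p13, p16, p18, p22, p26, p29, p31, p32, p34, p35, p37, p5, p9

Round 1: R1 [IF p9 THEN p34]; R2 [IF p37 and p18 THEN p11]; R4 [IF p18 THEN p35]; R10 [IF p26 and p9 THEN p31]. Adds p34, p11, p35, p31.
Round 2: R8 [IF p31 THEN p10]. Adds p10.
Round 3: R6 [IF p10 and p11 THEN p13]; R11 [IF p10 and p31 THEN p16]. Adds p13, p16.
Round 4: R9 [IF p13 and p18 THEN p22]. Adds p22.
Round 5: R3 [IF p22 THEN p29]. Adds p29.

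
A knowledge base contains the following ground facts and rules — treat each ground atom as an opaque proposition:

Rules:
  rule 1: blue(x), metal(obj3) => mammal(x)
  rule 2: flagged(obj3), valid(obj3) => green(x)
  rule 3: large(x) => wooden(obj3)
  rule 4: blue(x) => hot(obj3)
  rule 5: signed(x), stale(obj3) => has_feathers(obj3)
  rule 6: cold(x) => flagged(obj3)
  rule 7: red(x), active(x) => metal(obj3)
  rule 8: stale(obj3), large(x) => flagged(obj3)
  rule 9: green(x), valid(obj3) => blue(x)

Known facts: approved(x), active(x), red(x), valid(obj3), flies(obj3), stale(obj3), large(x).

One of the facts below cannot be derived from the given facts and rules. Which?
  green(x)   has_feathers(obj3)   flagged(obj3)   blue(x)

has_feathers(obj3)

Round 1: rule 3 [large(x) => wooden(obj3)]; rule 7 [red(x), active(x) => metal(obj3)]; rule 8 [stale(obj3), large(x) => flagged(obj3)]. Adds wooden(obj3), metal(obj3), flagged(obj3).
Round 2: rule 2 [flagged(obj3), valid(obj3) => green(x)]. Adds green(x).
Round 3: rule 9 [green(x), valid(obj3) => blue(x)]. Adds blue(x).
Round 4: rule 1 [blue(x), metal(obj3) => mammal(x)]; rule 4 [blue(x) => hot(obj3)]. Adds mammal(x), hot(obj3).
Derived: flagged(obj3) (round 1), green(x) (round 2), blue(x) (round 3). has_feathers(obj3) never appears in any round.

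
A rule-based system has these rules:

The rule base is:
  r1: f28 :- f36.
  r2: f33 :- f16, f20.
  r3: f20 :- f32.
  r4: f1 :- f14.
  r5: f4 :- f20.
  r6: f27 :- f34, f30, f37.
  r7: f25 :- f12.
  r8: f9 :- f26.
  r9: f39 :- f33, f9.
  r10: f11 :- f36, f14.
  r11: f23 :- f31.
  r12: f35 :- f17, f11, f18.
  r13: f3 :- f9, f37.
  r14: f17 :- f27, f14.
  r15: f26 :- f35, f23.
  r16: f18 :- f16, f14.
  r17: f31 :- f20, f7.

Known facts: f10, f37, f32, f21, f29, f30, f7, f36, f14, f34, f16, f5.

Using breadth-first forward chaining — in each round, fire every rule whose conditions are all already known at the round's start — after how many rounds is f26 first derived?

Round 1: r1 [f28 :- f36.]; r3 [f20 :- f32.]; r4 [f1 :- f14.]; r6 [f27 :- f34, f30, f37.]; r10 [f11 :- f36, f14.]; r16 [f18 :- f16, f14.]. New: f28, f20, f1, f27, f11, f18.
Round 2: r2 [f33 :- f16, f20.]; r5 [f4 :- f20.]; r14 [f17 :- f27, f14.]; r17 [f31 :- f20, f7.]. New: f33, f4, f17, f31.
Round 3: r11 [f23 :- f31.]; r12 [f35 :- f17, f11, f18.]. New: f23, f35.
Round 4: r15 [f26 :- f35, f23.]. New: f26.
f26 first appears in round 4.

4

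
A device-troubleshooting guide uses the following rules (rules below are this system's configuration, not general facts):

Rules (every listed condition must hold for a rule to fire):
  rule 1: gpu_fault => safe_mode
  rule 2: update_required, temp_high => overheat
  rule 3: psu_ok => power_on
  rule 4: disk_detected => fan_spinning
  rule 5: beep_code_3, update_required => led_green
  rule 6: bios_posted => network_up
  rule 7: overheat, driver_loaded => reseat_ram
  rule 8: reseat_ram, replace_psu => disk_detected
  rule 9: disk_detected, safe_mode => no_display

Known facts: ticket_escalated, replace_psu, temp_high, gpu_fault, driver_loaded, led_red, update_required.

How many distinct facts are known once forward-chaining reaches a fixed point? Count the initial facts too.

13

Round 1 fires rule 1, rule 2, giving safe_mode, overheat.
Round 2 fires rule 7, giving reseat_ram.
Round 3 fires rule 8, giving disk_detected.
Round 4 fires rule 4, rule 9, giving fan_spinning, no_display.
Closure: {disk_detected, driver_loaded, fan_spinning, gpu_fault, led_red, no_display, overheat, replace_psu, reseat_ram, safe_mode, temp_high, ticket_escalated, update_required} — 13 facts.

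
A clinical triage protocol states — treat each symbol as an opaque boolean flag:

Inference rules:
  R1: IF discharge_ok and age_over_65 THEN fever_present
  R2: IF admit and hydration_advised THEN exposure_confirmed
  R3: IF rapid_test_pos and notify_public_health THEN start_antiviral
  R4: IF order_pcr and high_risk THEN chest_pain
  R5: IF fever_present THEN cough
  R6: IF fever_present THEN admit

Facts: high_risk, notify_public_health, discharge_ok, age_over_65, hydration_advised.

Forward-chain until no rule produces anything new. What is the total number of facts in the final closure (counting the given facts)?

9

Round 1: R1 [IF discharge_ok and age_over_65 THEN fever_present]. Adds fever_present.
Round 2: R5 [IF fever_present THEN cough]; R6 [IF fever_present THEN admit]. Adds cough, admit.
Round 3: R2 [IF admit and hydration_advised THEN exposure_confirmed]. Adds exposure_confirmed.
Closure: {admit, age_over_65, cough, discharge_ok, exposure_confirmed, fever_present, high_risk, hydration_advised, notify_public_health} — 9 facts.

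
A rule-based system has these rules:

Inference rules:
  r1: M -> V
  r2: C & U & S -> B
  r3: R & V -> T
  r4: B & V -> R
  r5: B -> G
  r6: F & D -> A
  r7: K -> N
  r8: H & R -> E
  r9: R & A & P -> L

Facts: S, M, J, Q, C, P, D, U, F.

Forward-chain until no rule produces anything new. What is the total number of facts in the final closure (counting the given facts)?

Round 1: r1 [M -> V]; r2 [C & U & S -> B]; r6 [F & D -> A]. New: V, B, A.
Round 2: r4 [B & V -> R]; r5 [B -> G]. New: R, G.
Round 3: r3 [R & V -> T]; r9 [R & A & P -> L]. New: T, L.
Closure: {A, B, C, D, F, G, J, L, M, P, Q, R, S, T, U, V} — 16 facts.

16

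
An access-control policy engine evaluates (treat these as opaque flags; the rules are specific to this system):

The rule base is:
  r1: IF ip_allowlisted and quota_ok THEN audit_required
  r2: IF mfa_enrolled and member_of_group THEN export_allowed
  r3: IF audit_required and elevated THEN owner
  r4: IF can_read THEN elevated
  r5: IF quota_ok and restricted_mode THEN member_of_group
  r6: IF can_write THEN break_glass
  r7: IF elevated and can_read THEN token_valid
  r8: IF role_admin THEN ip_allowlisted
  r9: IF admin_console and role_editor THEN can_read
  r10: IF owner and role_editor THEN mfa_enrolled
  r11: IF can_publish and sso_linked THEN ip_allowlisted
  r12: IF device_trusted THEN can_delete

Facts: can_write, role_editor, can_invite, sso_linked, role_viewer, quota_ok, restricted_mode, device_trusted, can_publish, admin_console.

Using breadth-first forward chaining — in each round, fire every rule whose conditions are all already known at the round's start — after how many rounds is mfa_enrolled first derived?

4

Round 1: r5 [IF quota_ok and restricted_mode THEN member_of_group]; r6 [IF can_write THEN break_glass]; r9 [IF admin_console and role_editor THEN can_read]; r11 [IF can_publish and sso_linked THEN ip_allowlisted]; r12 [IF device_trusted THEN can_delete]. New: member_of_group, break_glass, can_read, ip_allowlisted, can_delete.
Round 2: r1 [IF ip_allowlisted and quota_ok THEN audit_required]; r4 [IF can_read THEN elevated]. New: audit_required, elevated.
Round 3: r3 [IF audit_required and elevated THEN owner]; r7 [IF elevated and can_read THEN token_valid]. New: owner, token_valid.
Round 4: r10 [IF owner and role_editor THEN mfa_enrolled]. New: mfa_enrolled.
mfa_enrolled first appears in round 4.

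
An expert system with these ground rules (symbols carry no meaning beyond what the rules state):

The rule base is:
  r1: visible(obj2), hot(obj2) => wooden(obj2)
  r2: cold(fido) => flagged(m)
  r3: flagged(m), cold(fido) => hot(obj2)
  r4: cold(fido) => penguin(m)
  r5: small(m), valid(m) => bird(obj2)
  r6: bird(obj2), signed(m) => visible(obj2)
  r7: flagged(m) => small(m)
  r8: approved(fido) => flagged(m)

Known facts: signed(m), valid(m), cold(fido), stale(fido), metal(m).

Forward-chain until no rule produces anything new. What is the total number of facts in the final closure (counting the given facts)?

[1] r2 [cold(fido) => flagged(m)]; r4 [cold(fido) => penguin(m)]. ⇒ new: flagged(m), penguin(m).
[2] r3 [flagged(m), cold(fido) => hot(obj2)]; r7 [flagged(m) => small(m)]. ⇒ new: hot(obj2), small(m).
[3] r5 [small(m), valid(m) => bird(obj2)]. ⇒ new: bird(obj2).
[4] r6 [bird(obj2), signed(m) => visible(obj2)]. ⇒ new: visible(obj2).
[5] r1 [visible(obj2), hot(obj2) => wooden(obj2)]. ⇒ new: wooden(obj2).
Closure: {bird(obj2), cold(fido), flagged(m), hot(obj2), metal(m), penguin(m), signed(m), small(m), stale(fido), valid(m), visible(obj2), wooden(obj2)} — 12 facts.

12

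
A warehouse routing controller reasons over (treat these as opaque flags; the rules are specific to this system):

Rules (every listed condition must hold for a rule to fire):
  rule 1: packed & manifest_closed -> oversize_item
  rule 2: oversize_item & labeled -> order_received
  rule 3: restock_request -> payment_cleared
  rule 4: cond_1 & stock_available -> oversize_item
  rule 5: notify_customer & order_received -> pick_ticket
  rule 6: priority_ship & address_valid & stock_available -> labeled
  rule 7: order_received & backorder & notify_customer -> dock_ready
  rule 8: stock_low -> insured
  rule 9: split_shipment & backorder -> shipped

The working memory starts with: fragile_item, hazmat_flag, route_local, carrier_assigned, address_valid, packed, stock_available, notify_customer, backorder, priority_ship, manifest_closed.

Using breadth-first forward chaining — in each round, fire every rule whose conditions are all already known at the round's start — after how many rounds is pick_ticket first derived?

Round 1: rule 1 [packed & manifest_closed -> oversize_item]; rule 6 [priority_ship & address_valid & stock_available -> labeled]. Adds oversize_item, labeled.
Round 2: rule 2 [oversize_item & labeled -> order_received]. Adds order_received.
Round 3: rule 5 [notify_customer & order_received -> pick_ticket]; rule 7 [order_received & backorder & notify_customer -> dock_ready]. Adds pick_ticket, dock_ready.
pick_ticket first appears in round 3.

3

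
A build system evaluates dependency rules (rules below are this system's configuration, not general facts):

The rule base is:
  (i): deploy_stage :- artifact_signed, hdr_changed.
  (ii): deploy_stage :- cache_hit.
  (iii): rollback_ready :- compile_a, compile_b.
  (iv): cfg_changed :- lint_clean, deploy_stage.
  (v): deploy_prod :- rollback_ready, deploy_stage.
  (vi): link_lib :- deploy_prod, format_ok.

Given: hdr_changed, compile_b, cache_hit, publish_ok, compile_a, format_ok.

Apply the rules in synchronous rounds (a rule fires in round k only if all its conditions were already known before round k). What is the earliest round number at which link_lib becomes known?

3

[1] (ii) [deploy_stage :- cache_hit.]; (iii) [rollback_ready :- compile_a, compile_b.]. ⇒ new: deploy_stage, rollback_ready.
[2] (v) [deploy_prod :- rollback_ready, deploy_stage.]. ⇒ new: deploy_prod.
[3] (vi) [link_lib :- deploy_prod, format_ok.]. ⇒ new: link_lib.
link_lib first appears in round 3.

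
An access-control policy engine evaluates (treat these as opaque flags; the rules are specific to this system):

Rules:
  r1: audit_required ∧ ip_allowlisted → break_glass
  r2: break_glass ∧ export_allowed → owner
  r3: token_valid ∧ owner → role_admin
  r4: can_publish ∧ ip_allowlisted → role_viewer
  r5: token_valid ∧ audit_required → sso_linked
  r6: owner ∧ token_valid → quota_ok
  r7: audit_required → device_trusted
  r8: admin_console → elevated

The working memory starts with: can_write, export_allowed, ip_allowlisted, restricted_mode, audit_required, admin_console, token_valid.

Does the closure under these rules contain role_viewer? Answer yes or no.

Round 1 fires r1, r5, r7, r8, giving break_glass, sso_linked, device_trusted, elevated.
Round 2 fires r2, giving owner.
Round 3 fires r3, r6, giving role_admin, quota_ok.
Fixed point reached. role_viewer is concluded only by r4; r4 needs can_publish (never derived).

no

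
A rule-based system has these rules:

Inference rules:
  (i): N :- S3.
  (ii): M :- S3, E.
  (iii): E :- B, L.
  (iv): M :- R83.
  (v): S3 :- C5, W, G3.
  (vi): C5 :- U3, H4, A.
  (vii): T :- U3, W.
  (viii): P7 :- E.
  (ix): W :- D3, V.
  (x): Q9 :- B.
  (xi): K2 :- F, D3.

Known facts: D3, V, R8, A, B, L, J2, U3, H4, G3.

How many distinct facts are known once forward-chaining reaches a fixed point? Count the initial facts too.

[1] (iii) [E :- B, L.]; (vi) [C5 :- U3, H4, A.]; (ix) [W :- D3, V.]; (x) [Q9 :- B.]. ⇒ new: E, C5, W, Q9.
[2] (v) [S3 :- C5, W, G3.]; (vii) [T :- U3, W.]; (viii) [P7 :- E.]. ⇒ new: S3, T, P7.
[3] (i) [N :- S3.]; (ii) [M :- S3, E.]. ⇒ new: N, M.
Closure: {A, B, C5, D3, E, G3, H4, J2, L, M, N, P7, Q9, R8, S3, T, U3, V, W} — 19 facts.

19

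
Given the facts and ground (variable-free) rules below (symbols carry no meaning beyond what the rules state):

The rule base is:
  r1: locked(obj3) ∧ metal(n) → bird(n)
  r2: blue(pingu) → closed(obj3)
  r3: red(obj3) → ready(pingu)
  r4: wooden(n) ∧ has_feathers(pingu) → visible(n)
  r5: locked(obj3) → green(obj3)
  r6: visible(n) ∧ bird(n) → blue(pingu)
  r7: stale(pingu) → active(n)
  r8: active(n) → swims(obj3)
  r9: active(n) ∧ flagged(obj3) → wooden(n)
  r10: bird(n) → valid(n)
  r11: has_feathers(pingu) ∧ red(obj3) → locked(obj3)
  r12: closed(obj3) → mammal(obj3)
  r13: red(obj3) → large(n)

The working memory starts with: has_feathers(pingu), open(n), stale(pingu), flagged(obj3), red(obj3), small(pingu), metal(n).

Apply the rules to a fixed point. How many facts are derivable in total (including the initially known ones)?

Round 1 fires r3, r7, r11, r13, giving ready(pingu), active(n), locked(obj3), large(n).
Round 2 fires r1, r5, r8, r9, giving bird(n), green(obj3), swims(obj3), wooden(n).
Round 3 fires r4, r10, giving visible(n), valid(n).
Round 4 fires r6, giving blue(pingu).
Round 5 fires r2, giving closed(obj3).
Round 6 fires r12, giving mammal(obj3).
Closure: {active(n), bird(n), blue(pingu), closed(obj3), flagged(obj3), green(obj3), has_feathers(pingu), large(n), locked(obj3), mammal(obj3), metal(n), open(n), ready(pingu), red(obj3), small(pingu), stale(pingu), swims(obj3), valid(n), visible(n), wooden(n)} — 20 facts.

20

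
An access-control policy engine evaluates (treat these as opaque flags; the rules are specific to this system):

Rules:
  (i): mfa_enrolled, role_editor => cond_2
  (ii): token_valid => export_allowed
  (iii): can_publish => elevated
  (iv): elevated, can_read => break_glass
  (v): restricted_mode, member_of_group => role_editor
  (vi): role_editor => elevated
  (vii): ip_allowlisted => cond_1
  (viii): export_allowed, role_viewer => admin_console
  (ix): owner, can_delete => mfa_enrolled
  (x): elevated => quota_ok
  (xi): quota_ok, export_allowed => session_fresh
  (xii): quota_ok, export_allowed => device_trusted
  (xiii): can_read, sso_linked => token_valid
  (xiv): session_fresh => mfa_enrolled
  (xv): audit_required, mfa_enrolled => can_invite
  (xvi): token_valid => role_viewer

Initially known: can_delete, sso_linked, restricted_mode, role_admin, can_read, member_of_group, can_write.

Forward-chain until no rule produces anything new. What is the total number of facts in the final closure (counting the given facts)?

19

Round 1: (v) [restricted_mode, member_of_group => role_editor]; (xiii) [can_read, sso_linked => token_valid]. New: role_editor, token_valid.
Round 2: (ii) [token_valid => export_allowed]; (vi) [role_editor => elevated]; (xvi) [token_valid => role_viewer]. New: export_allowed, elevated, role_viewer.
Round 3: (iv) [elevated, can_read => break_glass]; (viii) [export_allowed, role_viewer => admin_console]; (x) [elevated => quota_ok]. New: break_glass, admin_console, quota_ok.
Round 4: (xi) [quota_ok, export_allowed => session_fresh]; (xii) [quota_ok, export_allowed => device_trusted]. New: session_fresh, device_trusted.
Round 5: (xiv) [session_fresh => mfa_enrolled]. New: mfa_enrolled.
Round 6: (i) [mfa_enrolled, role_editor => cond_2]. New: cond_2.
Closure: {admin_console, break_glass, can_delete, can_read, can_write, cond_2, device_trusted, elevated, export_allowed, member_of_group, mfa_enrolled, quota_ok, restricted_mode, role_admin, role_editor, role_viewer, session_fresh, sso_linked, token_valid} — 19 facts.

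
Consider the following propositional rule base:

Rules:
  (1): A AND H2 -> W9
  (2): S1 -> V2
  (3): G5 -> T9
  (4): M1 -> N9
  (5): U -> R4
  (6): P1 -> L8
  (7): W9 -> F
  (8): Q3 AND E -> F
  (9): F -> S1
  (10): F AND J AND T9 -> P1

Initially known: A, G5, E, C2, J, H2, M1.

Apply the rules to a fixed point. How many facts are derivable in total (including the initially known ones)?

Round 1 fires (1), (3), (4), giving W9, T9, N9.
Round 2 fires (7), giving F.
Round 3 fires (9), (10), giving S1, P1.
Round 4 fires (2), (6), giving V2, L8.
Closure: {A, C2, E, F, G5, H2, J, L8, M1, N9, P1, S1, T9, V2, W9} — 15 facts.

15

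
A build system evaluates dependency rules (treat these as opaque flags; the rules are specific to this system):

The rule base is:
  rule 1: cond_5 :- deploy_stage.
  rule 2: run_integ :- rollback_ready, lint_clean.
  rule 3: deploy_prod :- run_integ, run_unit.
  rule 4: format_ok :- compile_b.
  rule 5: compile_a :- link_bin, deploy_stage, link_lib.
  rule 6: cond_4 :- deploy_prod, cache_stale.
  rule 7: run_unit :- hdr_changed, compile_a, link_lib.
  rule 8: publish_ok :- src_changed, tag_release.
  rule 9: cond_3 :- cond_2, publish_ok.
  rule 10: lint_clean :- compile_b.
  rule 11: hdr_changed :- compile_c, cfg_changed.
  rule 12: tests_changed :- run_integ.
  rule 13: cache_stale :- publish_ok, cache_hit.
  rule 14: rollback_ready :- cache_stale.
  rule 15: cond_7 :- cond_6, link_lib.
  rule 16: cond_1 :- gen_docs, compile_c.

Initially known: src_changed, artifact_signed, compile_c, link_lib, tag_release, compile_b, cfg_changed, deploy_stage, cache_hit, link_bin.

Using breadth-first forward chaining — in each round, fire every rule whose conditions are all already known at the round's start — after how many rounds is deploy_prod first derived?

Round 1: rule 1 [cond_5 :- deploy_stage.]; rule 4 [format_ok :- compile_b.]; rule 5 [compile_a :- link_bin, deploy_stage, link_lib.]; rule 8 [publish_ok :- src_changed, tag_release.]; rule 10 [lint_clean :- compile_b.]; rule 11 [hdr_changed :- compile_c, cfg_changed.]. Adds cond_5, format_ok, compile_a, publish_ok, lint_clean, hdr_changed.
Round 2: rule 7 [run_unit :- hdr_changed, compile_a, link_lib.]; rule 13 [cache_stale :- publish_ok, cache_hit.]. Adds run_unit, cache_stale.
Round 3: rule 14 [rollback_ready :- cache_stale.]. Adds rollback_ready.
Round 4: rule 2 [run_integ :- rollback_ready, lint_clean.]. Adds run_integ.
Round 5: rule 3 [deploy_prod :- run_integ, run_unit.]; rule 12 [tests_changed :- run_integ.]. Adds deploy_prod, tests_changed.
deploy_prod first appears in round 5.

5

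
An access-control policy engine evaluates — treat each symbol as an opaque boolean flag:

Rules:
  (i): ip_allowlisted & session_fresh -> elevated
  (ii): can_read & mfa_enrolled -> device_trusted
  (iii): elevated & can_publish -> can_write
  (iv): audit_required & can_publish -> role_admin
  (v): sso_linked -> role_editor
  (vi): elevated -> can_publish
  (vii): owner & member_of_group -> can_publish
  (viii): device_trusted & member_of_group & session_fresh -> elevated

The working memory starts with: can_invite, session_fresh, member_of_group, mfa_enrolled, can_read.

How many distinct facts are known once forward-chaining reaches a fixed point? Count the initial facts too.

Round 1 fires (ii), giving device_trusted.
Round 2 fires (viii), giving elevated.
Round 3 fires (vi), giving can_publish.
Round 4 fires (iii), giving can_write.
Closure: {can_invite, can_publish, can_read, can_write, device_trusted, elevated, member_of_group, mfa_enrolled, session_fresh} — 9 facts.

9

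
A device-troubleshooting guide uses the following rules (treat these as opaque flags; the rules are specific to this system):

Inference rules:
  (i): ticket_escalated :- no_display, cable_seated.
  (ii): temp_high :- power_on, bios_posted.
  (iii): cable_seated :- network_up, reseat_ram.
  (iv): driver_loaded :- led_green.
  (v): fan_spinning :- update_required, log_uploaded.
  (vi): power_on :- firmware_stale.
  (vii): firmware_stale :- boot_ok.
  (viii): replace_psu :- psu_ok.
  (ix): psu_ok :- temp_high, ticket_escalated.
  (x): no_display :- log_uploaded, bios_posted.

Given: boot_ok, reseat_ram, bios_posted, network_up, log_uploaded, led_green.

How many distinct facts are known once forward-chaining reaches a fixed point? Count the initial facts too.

15

Round 1 fires (iii), (iv), (vii), (x), giving cable_seated, driver_loaded, firmware_stale, no_display.
Round 2 fires (i), (vi), giving ticket_escalated, power_on.
Round 3 fires (ii), giving temp_high.
Round 4 fires (ix), giving psu_ok.
Round 5 fires (viii), giving replace_psu.
Closure: {bios_posted, boot_ok, cable_seated, driver_loaded, firmware_stale, led_green, log_uploaded, network_up, no_display, power_on, psu_ok, replace_psu, reseat_ram, temp_high, ticket_escalated} — 15 facts.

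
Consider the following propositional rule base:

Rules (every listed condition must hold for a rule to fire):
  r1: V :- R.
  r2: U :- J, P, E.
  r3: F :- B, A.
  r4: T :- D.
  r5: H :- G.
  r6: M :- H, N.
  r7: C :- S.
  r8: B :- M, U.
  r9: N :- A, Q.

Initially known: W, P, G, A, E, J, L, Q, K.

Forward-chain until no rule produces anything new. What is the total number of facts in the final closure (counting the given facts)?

Round 1: r2 [U :- J, P, E.]; r5 [H :- G.]; r9 [N :- A, Q.]. New: U, H, N.
Round 2: r6 [M :- H, N.]. New: M.
Round 3: r8 [B :- M, U.]. New: B.
Round 4: r3 [F :- B, A.]. New: F.
Closure: {A, B, E, F, G, H, J, K, L, M, N, P, Q, U, W} — 15 facts.

15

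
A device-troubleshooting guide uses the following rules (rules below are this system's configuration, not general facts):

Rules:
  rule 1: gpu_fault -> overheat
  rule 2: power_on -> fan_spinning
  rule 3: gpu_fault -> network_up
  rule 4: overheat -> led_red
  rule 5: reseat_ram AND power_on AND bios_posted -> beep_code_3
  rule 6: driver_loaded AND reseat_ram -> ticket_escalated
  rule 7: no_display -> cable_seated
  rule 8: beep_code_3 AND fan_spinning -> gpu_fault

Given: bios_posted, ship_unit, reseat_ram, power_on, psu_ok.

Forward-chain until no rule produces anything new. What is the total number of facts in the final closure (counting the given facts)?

Round 1 — rule 2, rule 5, derive fan_spinning, beep_code_3.
Round 2 — rule 8, derive gpu_fault.
Round 3 — rule 1, rule 3, derive overheat, network_up.
Round 4 — rule 4, derive led_red.
Closure: {beep_code_3, bios_posted, fan_spinning, gpu_fault, led_red, network_up, overheat, power_on, psu_ok, reseat_ram, ship_unit} — 11 facts.

11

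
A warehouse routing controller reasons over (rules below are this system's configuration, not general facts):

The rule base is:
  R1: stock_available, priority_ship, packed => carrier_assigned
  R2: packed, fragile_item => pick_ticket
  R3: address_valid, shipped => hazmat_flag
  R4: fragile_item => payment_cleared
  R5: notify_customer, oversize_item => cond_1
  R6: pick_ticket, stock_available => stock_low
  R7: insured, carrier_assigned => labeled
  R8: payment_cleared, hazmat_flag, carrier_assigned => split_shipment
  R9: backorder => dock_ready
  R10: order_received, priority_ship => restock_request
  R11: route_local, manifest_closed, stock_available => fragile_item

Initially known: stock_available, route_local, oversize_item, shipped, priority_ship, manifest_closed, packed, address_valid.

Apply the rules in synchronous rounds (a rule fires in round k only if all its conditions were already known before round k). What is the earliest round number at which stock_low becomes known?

3

Round 1: R1 [stock_available, priority_ship, packed => carrier_assigned]; R3 [address_valid, shipped => hazmat_flag]; R11 [route_local, manifest_closed, stock_available => fragile_item]. Adds carrier_assigned, hazmat_flag, fragile_item.
Round 2: R2 [packed, fragile_item => pick_ticket]; R4 [fragile_item => payment_cleared]. Adds pick_ticket, payment_cleared.
Round 3: R6 [pick_ticket, stock_available => stock_low]; R8 [payment_cleared, hazmat_flag, carrier_assigned => split_shipment]. Adds stock_low, split_shipment.
stock_low first appears in round 3.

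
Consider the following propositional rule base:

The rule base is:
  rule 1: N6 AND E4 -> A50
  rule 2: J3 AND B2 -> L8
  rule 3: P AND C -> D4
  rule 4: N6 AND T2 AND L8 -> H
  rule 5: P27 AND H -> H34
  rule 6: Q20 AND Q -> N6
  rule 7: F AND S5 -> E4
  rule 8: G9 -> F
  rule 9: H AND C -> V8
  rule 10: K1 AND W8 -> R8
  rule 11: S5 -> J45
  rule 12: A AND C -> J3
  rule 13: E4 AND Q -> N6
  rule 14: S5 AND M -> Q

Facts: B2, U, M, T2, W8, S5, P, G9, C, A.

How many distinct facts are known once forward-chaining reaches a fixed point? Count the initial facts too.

21

Round 1: rule 3 [P AND C -> D4]; rule 8 [G9 -> F]; rule 11 [S5 -> J45]; rule 12 [A AND C -> J3]; rule 14 [S5 AND M -> Q]. Adds D4, F, J45, J3, Q.
Round 2: rule 2 [J3 AND B2 -> L8]; rule 7 [F AND S5 -> E4]. Adds L8, E4.
Round 3: rule 13 [E4 AND Q -> N6]. Adds N6.
Round 4: rule 1 [N6 AND E4 -> A50]; rule 4 [N6 AND T2 AND L8 -> H]. Adds A50, H.
Round 5: rule 9 [H AND C -> V8]. Adds V8.
Closure: {A, A50, B2, C, D4, E4, F, G9, H, J3, J45, L8, M, N6, P, Q, S5, T2, U, V8, W8} — 21 facts.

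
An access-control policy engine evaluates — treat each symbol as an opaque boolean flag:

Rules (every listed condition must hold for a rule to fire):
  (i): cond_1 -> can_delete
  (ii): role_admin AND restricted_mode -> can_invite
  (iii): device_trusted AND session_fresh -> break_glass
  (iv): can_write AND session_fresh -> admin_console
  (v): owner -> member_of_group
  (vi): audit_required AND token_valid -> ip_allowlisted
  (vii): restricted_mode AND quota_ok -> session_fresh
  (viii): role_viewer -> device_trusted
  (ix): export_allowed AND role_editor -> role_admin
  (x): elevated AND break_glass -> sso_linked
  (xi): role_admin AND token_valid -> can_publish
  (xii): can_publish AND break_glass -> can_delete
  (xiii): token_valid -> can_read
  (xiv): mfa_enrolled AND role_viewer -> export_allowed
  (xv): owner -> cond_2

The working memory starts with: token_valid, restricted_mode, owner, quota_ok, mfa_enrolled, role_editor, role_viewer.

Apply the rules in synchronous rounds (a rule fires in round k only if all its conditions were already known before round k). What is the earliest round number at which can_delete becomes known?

4

Round 1: (v) [owner -> member_of_group]; (vii) [restricted_mode AND quota_ok -> session_fresh]; (viii) [role_viewer -> device_trusted]; (xiii) [token_valid -> can_read]; (xiv) [mfa_enrolled AND role_viewer -> export_allowed]; (xv) [owner -> cond_2]. New: member_of_group, session_fresh, device_trusted, can_read, export_allowed, cond_2.
Round 2: (iii) [device_trusted AND session_fresh -> break_glass]; (ix) [export_allowed AND role_editor -> role_admin]. New: break_glass, role_admin.
Round 3: (ii) [role_admin AND restricted_mode -> can_invite]; (xi) [role_admin AND token_valid -> can_publish]. New: can_invite, can_publish.
Round 4: (xii) [can_publish AND break_glass -> can_delete]. New: can_delete.
can_delete first appears in round 4.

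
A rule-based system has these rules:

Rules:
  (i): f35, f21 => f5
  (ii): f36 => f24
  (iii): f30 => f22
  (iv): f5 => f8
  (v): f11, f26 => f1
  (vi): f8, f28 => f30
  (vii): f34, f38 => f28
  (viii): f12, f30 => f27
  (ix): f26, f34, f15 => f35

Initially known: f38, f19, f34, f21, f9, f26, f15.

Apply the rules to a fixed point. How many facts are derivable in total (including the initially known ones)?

Round 1: (vii) [f34, f38 => f28]; (ix) [f26, f34, f15 => f35]. Adds f28, f35.
Round 2: (i) [f35, f21 => f5]. Adds f5.
Round 3: (iv) [f5 => f8]. Adds f8.
Round 4: (vi) [f8, f28 => f30]. Adds f30.
Round 5: (iii) [f30 => f22]. Adds f22.
Closure: {f15, f19, f21, f22, f26, f28, f30, f34, f35, f38, f5, f8, f9} — 13 facts.

13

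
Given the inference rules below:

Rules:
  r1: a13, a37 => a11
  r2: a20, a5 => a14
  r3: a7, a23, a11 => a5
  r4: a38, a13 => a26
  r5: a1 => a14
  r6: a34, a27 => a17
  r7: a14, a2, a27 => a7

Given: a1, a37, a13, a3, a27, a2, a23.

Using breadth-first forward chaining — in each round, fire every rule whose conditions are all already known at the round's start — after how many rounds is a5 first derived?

Round 1: r1 [a13, a37 => a11]; r5 [a1 => a14]. New: a11, a14.
Round 2: r7 [a14, a2, a27 => a7]. New: a7.
Round 3: r3 [a7, a23, a11 => a5]. New: a5.
a5 first appears in round 3.

3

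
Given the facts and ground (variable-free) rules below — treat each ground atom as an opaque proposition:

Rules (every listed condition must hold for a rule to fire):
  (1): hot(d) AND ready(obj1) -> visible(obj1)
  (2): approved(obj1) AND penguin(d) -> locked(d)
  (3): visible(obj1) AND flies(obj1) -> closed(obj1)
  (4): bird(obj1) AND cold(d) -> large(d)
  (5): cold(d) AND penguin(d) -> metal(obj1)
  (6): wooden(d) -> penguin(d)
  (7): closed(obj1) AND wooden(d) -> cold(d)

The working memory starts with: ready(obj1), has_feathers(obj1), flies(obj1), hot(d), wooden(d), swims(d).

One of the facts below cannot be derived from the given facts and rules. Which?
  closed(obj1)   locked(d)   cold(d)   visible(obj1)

locked(d)

[1] (1) [hot(d) AND ready(obj1) -> visible(obj1)]; (6) [wooden(d) -> penguin(d)]. ⇒ new: visible(obj1), penguin(d).
[2] (3) [visible(obj1) AND flies(obj1) -> closed(obj1)]. ⇒ new: closed(obj1).
[3] (7) [closed(obj1) AND wooden(d) -> cold(d)]. ⇒ new: cold(d).
[4] (5) [cold(d) AND penguin(d) -> metal(obj1)]. ⇒ new: metal(obj1).
Derived: visible(obj1) (round 1), closed(obj1) (round 2), cold(d) (round 3). locked(d) never appears in any round.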